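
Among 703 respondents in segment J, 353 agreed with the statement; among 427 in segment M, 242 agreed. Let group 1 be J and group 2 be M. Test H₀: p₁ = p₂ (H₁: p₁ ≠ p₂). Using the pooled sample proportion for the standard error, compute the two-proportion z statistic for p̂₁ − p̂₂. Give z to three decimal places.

p̂₁ = 353/703 = 0.50213, p̂₂ = 242/427 = 0.56674.
Pooled p̂ = (353+242)/(703+427) = 595/1130 = 0.52655.
SE = √(p̂(1−p̂)(1/n₁+1/n₂)) = √(0.52655·0.47345·0.0037644) = √(0.000938446) = 0.03063.
z = (0.50213 − 0.56674)/0.03063 = -0.06461/0.03063 = -2.109.

z = -2.109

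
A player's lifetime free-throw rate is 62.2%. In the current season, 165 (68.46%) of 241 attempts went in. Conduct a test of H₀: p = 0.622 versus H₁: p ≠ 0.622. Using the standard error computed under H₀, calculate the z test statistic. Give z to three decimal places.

z = 2.006

p̂ = 165/241 ≈ 0.68465.
SE = √(p₀(1−p₀)/n) = √(0.23512/241) = 0.03123.
z = (0.68465 − 0.622)/0.03123 = 0.06265/0.03123 = 2.006.
p-value = 2·P(Z > 2.006) ≈ 0.0449.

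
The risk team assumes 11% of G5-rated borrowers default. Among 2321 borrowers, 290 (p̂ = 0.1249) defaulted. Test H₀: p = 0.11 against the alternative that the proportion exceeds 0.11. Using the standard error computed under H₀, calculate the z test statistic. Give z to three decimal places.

p̂ = 290/2321 = 0.124946.
Standard error under H₀: √(0.11×0.89/2321) = 0.006495.
z = (0.124946 − 0.11)/0.006495 = 0.014946/0.006495 = 2.301.
p-value = P(Z > 2.301) ≈ 0.0107.

z = 2.301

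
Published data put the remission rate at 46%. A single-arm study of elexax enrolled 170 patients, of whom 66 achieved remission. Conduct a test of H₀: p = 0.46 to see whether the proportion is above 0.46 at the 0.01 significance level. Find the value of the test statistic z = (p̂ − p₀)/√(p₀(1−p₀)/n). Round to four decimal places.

z = -1.8774

p̂ = 66/170 ≈ 0.388235.
Under H₀, SE = √(0.46·0.54/170) = √(0.00146118) = 0.038225.
z = (0.388235 − 0.46)/0.038225 = -0.071765/0.038225 = -1.8774.
p-value = P(Z > -1.877) ≈ 0.9698. With α = 0.01, fail to reject H₀.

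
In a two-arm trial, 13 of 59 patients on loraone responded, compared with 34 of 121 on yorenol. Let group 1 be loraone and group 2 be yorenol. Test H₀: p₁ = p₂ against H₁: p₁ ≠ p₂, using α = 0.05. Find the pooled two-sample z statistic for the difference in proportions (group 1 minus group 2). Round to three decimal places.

p̂₁ = 13/59 = 0.22034, p̂₂ = 34/121 = 0.28099.
Pooled p̂ = (13+34)/(59+121) = 47/180 = 0.26111.
SE = √(p̂(1−p̂)(1/n₁+1/n₂)) = √(0.26111·0.73889·0.0252136) = √(0.00486452) = 0.06975.
z = (0.22034 − 0.28099)/0.06975 = -0.06065/0.06975 = -0.870.
p-value = 2·P(Z > 0.870) ≈ 0.3845. With α = 0.05, fail to reject H₀.

z = -0.870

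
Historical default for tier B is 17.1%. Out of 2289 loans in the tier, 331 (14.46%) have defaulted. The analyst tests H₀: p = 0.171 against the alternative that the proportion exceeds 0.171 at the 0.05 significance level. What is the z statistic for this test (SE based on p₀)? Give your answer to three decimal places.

z = -3.354

p̂ = 331/2289 ≈ 0.144605.
SE = √(p₀(1−p₀)/n) = √(0.14176/2289) = 0.007870.
z = (0.144605 − 0.171)/0.007870 = -0.026395/0.007870 = -3.354.
p-value = P(Z > -3.354) ≈ 0.9996, so at α = 0.05 we fail to reject H₀.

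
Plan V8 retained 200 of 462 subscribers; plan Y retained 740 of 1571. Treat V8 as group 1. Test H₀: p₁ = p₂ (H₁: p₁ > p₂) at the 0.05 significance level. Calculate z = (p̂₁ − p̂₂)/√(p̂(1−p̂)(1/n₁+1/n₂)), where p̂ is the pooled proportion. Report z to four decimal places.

p̂₁ = 200/462 = 0.432900, p̂₂ = 740/1571 = 0.471038.
Pooled p̂ = (200+740)/(462+1571) = 940/2033 = 0.462371.
SE = √(0.248584 × 0.00280104) = 0.026387.
z = (0.432900 − 0.471038)/0.026387 = -0.038138/0.026387 = -1.4453.
p-value = P(Z > -1.445) ≈ 0.9258, so at α = 0.05 we fail to reject H₀.

z = -1.4453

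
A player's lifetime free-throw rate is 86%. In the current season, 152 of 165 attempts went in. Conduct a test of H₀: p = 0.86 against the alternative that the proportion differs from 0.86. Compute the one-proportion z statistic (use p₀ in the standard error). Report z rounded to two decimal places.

p̂ = 152/165 = 0.9212.
Under H₀, SE = √(0.86·0.14/165) = √(0.000729697) = 0.0270.
z = (0.9212 − 0.86)/0.0270 = 0.0612/0.0270 = 2.27.

z = 2.27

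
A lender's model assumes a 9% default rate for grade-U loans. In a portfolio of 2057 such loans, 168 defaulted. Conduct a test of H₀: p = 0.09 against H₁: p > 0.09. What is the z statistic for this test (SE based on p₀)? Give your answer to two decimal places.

p̂ = 168/2057 ≈ 0.0817.
SE = √(p₀(1−p₀)/n) = √(0.0819/2057) = 0.0063.
z = (0.0817 − 0.09)/0.0063 = -0.0083/0.0063 = -1.32.
p-value = P(Z > -1.320) ≈ 0.9065.

z = -1.32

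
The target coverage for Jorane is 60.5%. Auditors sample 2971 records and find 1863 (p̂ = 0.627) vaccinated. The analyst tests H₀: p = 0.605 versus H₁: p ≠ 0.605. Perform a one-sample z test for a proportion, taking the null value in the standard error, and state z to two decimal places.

p̂ = 1863/2971 = 0.6271.
Under H₀, SE = √(0.605·0.395/2971) = √(8.04359e-05) = 0.0090.
z = (0.6271 − 0.605)/0.0090 = 0.0221/0.0090 = 2.46.
Two-sided p-value ≈ 2·Φ(−2.460) = 0.0139.

z = 2.46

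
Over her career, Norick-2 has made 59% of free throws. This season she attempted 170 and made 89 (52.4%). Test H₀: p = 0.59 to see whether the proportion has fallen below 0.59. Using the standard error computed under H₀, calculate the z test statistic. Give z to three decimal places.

p̂ = 89/170 = 0.52353.
SE = √(p₀(1−p₀)/n) = √(0.2419/170) = 0.03772.
z = (0.52353 − 0.59)/0.03772 = -0.06647/0.03772 = -1.762.
p-value = P(Z < -1.762) ≈ 0.0390.

z = -1.762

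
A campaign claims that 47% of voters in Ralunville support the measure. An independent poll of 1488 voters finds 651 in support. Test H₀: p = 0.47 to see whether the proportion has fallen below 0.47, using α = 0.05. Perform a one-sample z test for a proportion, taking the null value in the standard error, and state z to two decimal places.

p̂ = 651/1488 = 0.43750.
Standard error under H₀: √(0.47×0.53/1488) = 0.01294.
z = (0.43750 − 0.47)/0.01294 = -0.03250/0.01294 = -2.51.
p-value = P(Z < -2.512) ≈ 0.0060. With α = 0.05, reject H₀.

z = -2.51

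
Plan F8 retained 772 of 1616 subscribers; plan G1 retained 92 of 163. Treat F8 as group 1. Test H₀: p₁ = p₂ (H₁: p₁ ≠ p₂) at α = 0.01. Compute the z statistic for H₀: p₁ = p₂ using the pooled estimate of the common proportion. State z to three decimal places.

z = -2.111

p̂₁ = 772/1616 = 0.47772, p̂₂ = 92/163 = 0.56442.
Pooled p̂ = (772+92)/(1616+163) = 864/1779 = 0.48567.
SE = √(0.249795 × 0.00675378) = 0.04107.
z = (0.47772 − 0.56442)/0.04107 = -0.08670/0.04107 = -2.111.
Two-sided p-value ≈ 2·Φ(−2.111) = 0.0348; since p > α = 0.01, fail to reject H₀.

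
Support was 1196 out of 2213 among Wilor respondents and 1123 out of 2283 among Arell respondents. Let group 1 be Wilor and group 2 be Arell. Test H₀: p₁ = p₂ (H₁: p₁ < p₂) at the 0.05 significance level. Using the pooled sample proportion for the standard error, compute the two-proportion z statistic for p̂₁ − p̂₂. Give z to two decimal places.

p̂₁ = 1196/2213 = 0.5404, p̂₂ = 1123/2283 = 0.4919.
Pooled p̂ = (1196+1123)/(2213+2283) = 2319/4496 = 0.5158.
SE = √(p̂(1−p̂)(1/n₁+1/n₂)) = √(0.5158·0.4842·0.000889895) = √(0.000222252) = 0.0149.
z = (0.5404 − 0.4919)/0.0149 = 0.0485/0.0149 = 3.26.
p-value = P(Z < 3.256) ≈ 0.9994. With α = 0.05, fail to reject H₀.

z = 3.26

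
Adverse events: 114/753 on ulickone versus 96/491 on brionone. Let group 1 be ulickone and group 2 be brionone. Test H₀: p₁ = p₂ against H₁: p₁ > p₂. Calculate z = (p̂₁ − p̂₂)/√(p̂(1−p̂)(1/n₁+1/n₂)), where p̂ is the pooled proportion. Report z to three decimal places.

z = -2.031

p̂₁ = 114/753 ≈ 0.15139, p̂₂ = 96/491 ≈ 0.19552.
Pooled p̂ = (114+96)/(753+491) = 210/1244 = 0.16881.
SE = √(0.140313 × 0.00336468) = 0.02173.
z = (0.15139 − 0.19552)/0.02173 = -0.04413/0.02173 = -2.031.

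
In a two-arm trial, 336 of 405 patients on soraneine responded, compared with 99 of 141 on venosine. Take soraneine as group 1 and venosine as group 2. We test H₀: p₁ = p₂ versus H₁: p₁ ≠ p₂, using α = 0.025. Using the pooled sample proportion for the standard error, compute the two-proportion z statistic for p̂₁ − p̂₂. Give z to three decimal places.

z = 3.240

p̂₁ = 336/405 = 0.82963, p̂₂ = 99/141 = 0.70213.
Pooled p̂ = (336+99)/(405+141) = 435/546 = 0.79670.
SE = √(0.161967 × 0.00956133) = 0.03935.
z = (0.82963 − 0.70213)/0.03935 = 0.12750/0.03935 = 3.240.
Two-sided p-value ≈ 2·Φ(−3.240) = 0.0012, so at α = 0.025 we reject H₀.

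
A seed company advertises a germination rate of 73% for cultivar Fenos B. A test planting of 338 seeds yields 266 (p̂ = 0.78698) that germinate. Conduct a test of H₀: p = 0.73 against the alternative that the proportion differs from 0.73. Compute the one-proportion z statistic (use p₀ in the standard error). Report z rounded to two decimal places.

p̂ = 266/338 = 0.78698.
SE = √(p₀(1−p₀)/n) = √(0.1971/338) = 0.02415.
z = (0.78698 − 0.73)/0.02415 = 0.05698/0.02415 = 2.36.

z = 2.36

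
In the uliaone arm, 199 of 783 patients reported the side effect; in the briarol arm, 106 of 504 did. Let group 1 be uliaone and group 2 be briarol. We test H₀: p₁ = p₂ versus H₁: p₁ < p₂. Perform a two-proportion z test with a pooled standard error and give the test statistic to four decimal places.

z = 1.8050

p̂₁ = 199/783 ≈ 0.2541507, p̂₂ = 106/504 ≈ 0.2103175.
Pooled p̂ = (199+106)/(783+504) = 305/1287 = 0.2369852.
SE = √(p̂(1−p̂)(1/n₁+1/n₂)) = √(0.2369852·0.7630148·0.00326127) = √(0.000589713) = 0.0242840.
z = (0.2541507 − 0.2103175)/0.0242840 = 0.0438332/0.0242840 = 1.8050.
p-value = P(Z < 1.805) ≈ 0.9645.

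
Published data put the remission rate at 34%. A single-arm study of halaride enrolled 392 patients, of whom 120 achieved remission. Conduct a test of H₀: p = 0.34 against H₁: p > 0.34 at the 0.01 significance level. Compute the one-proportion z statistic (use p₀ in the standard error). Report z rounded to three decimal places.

z = -1.416

p̂ = 120/392 = 0.30612.
Standard error under H₀: √(0.34×0.66/392) = 0.02393.
z = (0.30612 − 0.34)/0.02393 = -0.03388/0.02393 = -1.416.
p-value = P(Z > -1.416) ≈ 0.9216, so at α = 0.01 we fail to reject H₀.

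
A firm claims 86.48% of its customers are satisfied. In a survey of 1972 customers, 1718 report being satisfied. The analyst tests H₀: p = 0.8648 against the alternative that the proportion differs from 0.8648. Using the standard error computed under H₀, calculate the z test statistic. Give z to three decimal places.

p̂ = 1718/1972 ≈ 0.87120.
Under H₀, SE = √(0.8648·0.1352/1972) = √(5.92905e-05) = 0.00770.
z = (0.87120 − 0.8648)/0.00770 = 0.00640/0.00770 = 0.831.
Two-sided p-value ≈ 2·Φ(−0.831) = 0.4061.

z = 0.831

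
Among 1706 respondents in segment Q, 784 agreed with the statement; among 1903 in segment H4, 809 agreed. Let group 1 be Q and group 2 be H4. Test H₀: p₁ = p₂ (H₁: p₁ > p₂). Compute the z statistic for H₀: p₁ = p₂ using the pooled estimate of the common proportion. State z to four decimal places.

p̂₁ = 784/1706 = 0.459555, p̂₂ = 809/1903 = 0.425118.
Pooled p̂ = (784+809)/(1706+1903) = 1593/3609 = 0.441397.
SE = √(0.246566 × 0.00111165) = 0.016556.
z = (0.459555 − 0.425118)/0.016556 = 0.034437/0.016556 = 2.0800.

z = 2.0800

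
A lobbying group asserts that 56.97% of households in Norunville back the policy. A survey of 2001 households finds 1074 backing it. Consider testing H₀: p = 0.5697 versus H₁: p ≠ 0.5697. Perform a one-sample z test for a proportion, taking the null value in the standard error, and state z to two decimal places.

z = -2.98

p̂ = 1074/2001 ≈ 0.53673.
Standard error under H₀: √(0.5697×0.4303/2001) = 0.01107.
z = (0.53673 − 0.5697)/0.01107 = -0.03297/0.01107 = -2.98.
p-value = 2·P(Z > 2.979) ≈ 0.0029.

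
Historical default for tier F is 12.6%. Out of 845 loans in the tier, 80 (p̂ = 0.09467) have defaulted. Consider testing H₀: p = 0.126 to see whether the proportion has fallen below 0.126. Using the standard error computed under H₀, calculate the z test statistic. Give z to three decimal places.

p̂ = 80/845 ≈ 0.094675.
SE = √(p₀(1−p₀)/n) = √(0.11012/845) = 0.011416.
z = (0.094675 − 0.126)/0.011416 = -0.031325/0.011416 = -2.744.
p-value = P(Z < -2.744) ≈ 0.0030.

z = -2.744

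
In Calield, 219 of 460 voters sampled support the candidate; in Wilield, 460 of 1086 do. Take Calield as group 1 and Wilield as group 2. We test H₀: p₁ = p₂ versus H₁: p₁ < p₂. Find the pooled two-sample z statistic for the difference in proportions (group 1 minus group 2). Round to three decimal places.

p̂₁ = 219/460 ≈ 0.47609, p̂₂ = 460/1086 ≈ 0.42357.
Pooled p̂ = (219+460)/(460+1086) = 679/1546 = 0.43920.
SE = √(0.246303 × 0.00309472) = 0.02761.
z = (0.47609 − 0.42357)/0.02761 = 0.05252/0.02761 = 1.902.

z = 1.902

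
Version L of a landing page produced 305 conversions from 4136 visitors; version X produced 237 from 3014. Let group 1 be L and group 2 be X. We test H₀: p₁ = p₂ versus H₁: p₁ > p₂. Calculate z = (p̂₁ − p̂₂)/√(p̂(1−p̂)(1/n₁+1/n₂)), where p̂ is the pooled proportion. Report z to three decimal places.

p̂₁ = 305/4136 ≈ 0.07374, p̂₂ = 237/3014 ≈ 0.07863.
Pooled p̂ = (305+237)/(4136+3014) = 542/7150 = 0.07580.
SE = √(p̂(1−p̂)(1/n₁+1/n₂)) = √(0.07580·0.92420·0.000573565) = √(4.01827e-05) = 0.00634.
z = (0.07374 − 0.07863)/0.00634 = -0.00489/0.00634 = -0.771.

z = -0.771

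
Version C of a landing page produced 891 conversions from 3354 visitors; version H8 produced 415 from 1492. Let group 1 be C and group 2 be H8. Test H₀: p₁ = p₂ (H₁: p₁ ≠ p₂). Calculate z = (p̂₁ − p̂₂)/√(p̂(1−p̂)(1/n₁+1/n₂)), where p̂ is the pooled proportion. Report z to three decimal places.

z = -0.905

p̂₁ = 891/3354 = 0.26565, p̂₂ = 415/1492 = 0.27815.
Pooled p̂ = (891+415)/(3354+1492) = 1306/4846 = 0.26950.
SE = √(0.19687 × 0.000968393) = 0.01381.
z = (0.26565 − 0.27815)/0.01381 = -0.01250/0.01381 = -0.905.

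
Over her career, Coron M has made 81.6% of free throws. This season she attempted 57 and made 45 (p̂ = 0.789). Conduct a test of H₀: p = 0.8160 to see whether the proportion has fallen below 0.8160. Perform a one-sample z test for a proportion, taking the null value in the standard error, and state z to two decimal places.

z = -0.52

p̂ = 45/57 = 0.7895.
SE = √(p₀(1−p₀)/n) = √(0.15014/57) = 0.0513.
z = (0.7895 − 0.816)/0.0513 = -0.0265/0.0513 = -0.52.
p-value = P(Z < -0.517) ≈ 0.3026.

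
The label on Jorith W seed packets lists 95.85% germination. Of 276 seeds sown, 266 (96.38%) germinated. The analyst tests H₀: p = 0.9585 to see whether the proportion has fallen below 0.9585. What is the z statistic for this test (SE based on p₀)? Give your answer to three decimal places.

z = 0.439

p̂ = 266/276 = 0.96377.
SE = √(p₀(1−p₀)/n) = √(0.039778/276) = 0.01201.
z = (0.96377 − 0.9585)/0.01201 = 0.00527/0.01201 = 0.439.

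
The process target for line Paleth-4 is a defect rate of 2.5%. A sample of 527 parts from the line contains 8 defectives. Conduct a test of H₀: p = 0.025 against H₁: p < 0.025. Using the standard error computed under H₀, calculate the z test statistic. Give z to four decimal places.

p̂ = 8/527 = 0.015180.
SE = √(p₀(1−p₀)/n) = √(0.024375/527) = 0.006801.
z = (0.015180 − 0.025)/0.006801 = -0.009820/0.006801 = -1.4439.
p-value = P(Z < -1.444) ≈ 0.0744.

z = -1.4439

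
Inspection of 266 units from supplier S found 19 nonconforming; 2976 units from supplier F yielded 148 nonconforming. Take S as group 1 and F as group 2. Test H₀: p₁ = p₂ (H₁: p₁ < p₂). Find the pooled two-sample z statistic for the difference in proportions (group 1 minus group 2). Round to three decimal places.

z = 1.534

p̂₁ = 19/266 ≈ 0.07143, p̂₂ = 148/2976 ≈ 0.04973.
Pooled p̂ = (19+148)/(266+2976) = 167/3242 = 0.05151.
SE = √(0.048858 × 0.00409542) = 0.01415.
z = (0.07143 − 0.04973)/0.01415 = 0.02170/0.01415 = 1.534.
p-value = P(Z < 1.534) ≈ 0.9375.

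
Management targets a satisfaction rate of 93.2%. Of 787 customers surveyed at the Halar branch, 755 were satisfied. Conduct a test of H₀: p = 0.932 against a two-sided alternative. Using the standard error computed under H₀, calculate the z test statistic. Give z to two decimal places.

p̂ = 755/787 = 0.95934.
SE = √(p₀(1−p₀)/n) = √(0.063376/787) = 0.00897.
z = (0.95934 − 0.932)/0.00897 = 0.02734/0.00897 = 3.05.
p-value = 2·P(Z > 3.047) ≈ 0.0023.

z = 3.05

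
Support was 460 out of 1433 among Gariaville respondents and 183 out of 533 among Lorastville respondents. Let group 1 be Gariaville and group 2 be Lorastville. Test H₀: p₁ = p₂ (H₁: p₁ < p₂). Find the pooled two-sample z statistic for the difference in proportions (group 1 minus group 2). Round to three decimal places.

z = -0.938

p̂₁ = 460/1433 ≈ 0.321005, p̂₂ = 183/533 ≈ 0.343340.
Pooled p̂ = (460+183)/(1433+533) = 643/1966 = 0.327060.
SE = √(0.220092 × 0.00257401) = 0.023802.
z = (0.321005 − 0.343340)/0.023802 = -0.022335/0.023802 = -0.938.
p-value = P(Z < -0.938) ≈ 0.1740.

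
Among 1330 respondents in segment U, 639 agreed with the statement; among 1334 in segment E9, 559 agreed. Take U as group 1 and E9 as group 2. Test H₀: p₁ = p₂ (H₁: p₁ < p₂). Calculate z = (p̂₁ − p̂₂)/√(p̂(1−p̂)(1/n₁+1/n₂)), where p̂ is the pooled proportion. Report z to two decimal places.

z = 3.19

p̂₁ = 639/1330 = 0.4805, p̂₂ = 559/1334 = 0.4190.
Pooled p̂ = (639+559)/(1330+1334) = 1198/2664 = 0.4497.
SE = √(0.24747 × 0.0015015) = 0.0193.
z = (0.4805 − 0.4190)/0.0193 = 0.0615/0.0193 = 3.19.
p-value = P(Z < 3.186) ≈ 0.9993.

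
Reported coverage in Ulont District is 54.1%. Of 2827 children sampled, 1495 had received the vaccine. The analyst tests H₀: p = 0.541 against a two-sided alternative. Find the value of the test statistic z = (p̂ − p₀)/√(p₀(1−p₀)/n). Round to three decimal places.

z = -1.299

p̂ = 1495/2827 ≈ 0.52883.
SE = √(p₀(1−p₀)/n) = √(0.24832/2827) = 0.00937.
z = (0.52883 − 0.541)/0.00937 = -0.01217/0.00937 = -1.299.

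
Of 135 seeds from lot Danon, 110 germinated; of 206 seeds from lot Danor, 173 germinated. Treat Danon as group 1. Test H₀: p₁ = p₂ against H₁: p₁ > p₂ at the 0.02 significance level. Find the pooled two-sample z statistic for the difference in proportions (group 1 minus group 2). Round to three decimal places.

z = -0.601

p̂₁ = 110/135 = 0.81481, p̂₂ = 173/206 = 0.83981.
Pooled p̂ = (110+173)/(135+206) = 283/341 = 0.82991.
SE = √(0.141158 × 0.0122618) = 0.04160.
z = (0.81481 − 0.83981)/0.04160 = -0.02500/0.04160 = -0.601.
p-value = P(Z > -0.601) ≈ 0.7260; since p > α = 0.02, fail to reject H₀.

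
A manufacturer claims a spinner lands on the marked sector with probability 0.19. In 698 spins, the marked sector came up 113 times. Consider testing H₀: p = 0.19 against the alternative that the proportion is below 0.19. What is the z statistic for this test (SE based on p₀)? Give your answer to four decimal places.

z = -1.8930

p̂ = 113/698 ≈ 0.161891.
Under H₀, SE = √(0.19·0.81/698) = √(0.000220487) = 0.014849.
z = (0.161891 − 0.19)/0.014849 = -0.028109/0.014849 = -1.8930.
p-value = P(Z < -1.893) ≈ 0.0292.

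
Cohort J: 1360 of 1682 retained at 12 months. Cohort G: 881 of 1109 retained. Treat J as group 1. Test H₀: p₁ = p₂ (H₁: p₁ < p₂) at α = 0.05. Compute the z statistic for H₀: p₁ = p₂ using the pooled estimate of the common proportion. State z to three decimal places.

z = 0.920

p̂₁ = 1360/1682 ≈ 0.808561, p̂₂ = 881/1109 ≈ 0.794409.
Pooled p̂ = (1360+881)/(1682+1109) = 2241/2791 = 0.802938.
SE = √(p̂(1−p̂)(1/n₁+1/n₂)) = √(0.802938·0.197062·0.00149624) = √(0.000236748) = 0.015387.
z = (0.808561 − 0.794409)/0.015387 = 0.014152/0.015387 = 0.920.
p-value = P(Z < 0.920) ≈ 0.8211, so at α = 0.05 we fail to reject H₀.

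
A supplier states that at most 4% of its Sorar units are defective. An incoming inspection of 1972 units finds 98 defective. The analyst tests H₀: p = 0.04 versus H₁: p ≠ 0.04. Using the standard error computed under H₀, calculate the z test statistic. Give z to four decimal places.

z = 2.1972

p̂ = 98/1972 = 0.0496957.
Under H₀, SE = √(0.04·0.96/1972) = √(1.94726e-05) = 0.0044128.
z = (0.0496957 − 0.04)/0.0044128 = 0.0096957/0.0044128 = 2.1972.
Two-sided p-value ≈ 2·Φ(−2.197) = 0.0280.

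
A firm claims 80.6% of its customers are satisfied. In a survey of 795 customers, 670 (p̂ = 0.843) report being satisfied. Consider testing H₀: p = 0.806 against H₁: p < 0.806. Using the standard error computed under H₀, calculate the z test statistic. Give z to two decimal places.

p̂ = 670/795 ≈ 0.84277.
Standard error under H₀: √(0.806×0.194/795) = 0.01402.
z = (0.84277 − 0.806)/0.01402 = 0.03677/0.01402 = 2.62.

z = 2.62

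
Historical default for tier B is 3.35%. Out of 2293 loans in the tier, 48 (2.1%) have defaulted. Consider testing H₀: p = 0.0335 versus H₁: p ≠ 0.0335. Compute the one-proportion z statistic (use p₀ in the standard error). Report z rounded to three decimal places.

p̂ = 48/2293 = 0.020933.
Standard error under H₀: √(0.0335×0.9665/2293) = 0.003758.
z = (0.020933 − 0.0335)/0.003758 = -0.012567/0.003758 = -3.344.

z = -3.344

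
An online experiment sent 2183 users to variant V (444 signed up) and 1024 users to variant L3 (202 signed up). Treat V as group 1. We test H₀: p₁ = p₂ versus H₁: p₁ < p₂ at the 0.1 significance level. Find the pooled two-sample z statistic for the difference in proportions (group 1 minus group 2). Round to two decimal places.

z = 0.40

p̂₁ = 444/2183 = 0.2034, p̂₂ = 202/1024 = 0.1973.
Pooled p̂ = (444+202)/(2183+1024) = 646/3207 = 0.2014.
SE = √(0.160859 × 0.00143465) = 0.0152.
z = (0.2034 − 0.1973)/0.0152 = 0.0061/0.0152 = 0.40.
p-value = P(Z < 0.403) ≈ 0.6566, so at α = 0.1 we fail to reject H₀.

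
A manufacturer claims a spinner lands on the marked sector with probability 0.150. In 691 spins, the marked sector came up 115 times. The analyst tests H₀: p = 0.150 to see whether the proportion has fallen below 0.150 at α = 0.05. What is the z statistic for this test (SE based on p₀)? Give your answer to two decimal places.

z = 1.21

p̂ = 115/691 = 0.1664.
Under H₀, SE = √(0.15·0.85/691) = √(0.000184515) = 0.0136.
z = (0.1664 − 0.15)/0.0136 = 0.0164/0.0136 = 1.21.
p-value = P(Z < 1.209) ≈ 0.8867, so at α = 0.05 we fail to reject H₀.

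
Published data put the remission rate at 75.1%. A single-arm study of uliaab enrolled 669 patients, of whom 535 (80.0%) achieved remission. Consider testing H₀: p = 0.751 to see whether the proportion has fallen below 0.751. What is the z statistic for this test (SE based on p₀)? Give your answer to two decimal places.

z = 2.91

p̂ = 535/669 = 0.79970.
Under H₀, SE = √(0.751·0.249/669) = √(0.00027952) = 0.01672.
z = (0.79970 − 0.751)/0.01672 = 0.04870/0.01672 = 2.91.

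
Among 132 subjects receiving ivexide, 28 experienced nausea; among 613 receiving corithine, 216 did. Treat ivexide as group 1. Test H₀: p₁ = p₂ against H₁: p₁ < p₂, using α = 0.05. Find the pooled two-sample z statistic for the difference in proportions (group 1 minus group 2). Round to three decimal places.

z = -3.114

p̂₁ = 28/132 ≈ 0.212121, p̂₂ = 216/613 ≈ 0.352365.
Pooled p̂ = (28+216)/(132+613) = 244/745 = 0.327517.
SE = √(0.22025 × 0.00920708) = 0.045032.
z = (0.212121 − 0.352365)/0.045032 = -0.140244/0.045032 = -3.114.
p-value = P(Z < -3.114) ≈ 0.0009; since p < α = 0.05, reject H₀.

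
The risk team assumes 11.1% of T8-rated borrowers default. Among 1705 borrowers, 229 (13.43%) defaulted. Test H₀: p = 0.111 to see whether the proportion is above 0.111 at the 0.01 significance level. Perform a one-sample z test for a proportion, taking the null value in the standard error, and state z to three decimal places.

p̂ = 229/1705 ≈ 0.134311.
Under H₀, SE = √(0.111·0.889/1705) = √(5.78762e-05) = 0.007608.
z = (0.134311 − 0.111)/0.007608 = 0.023311/0.007608 = 3.064.
p-value = P(Z > 3.064) ≈ 0.0011; since p < α = 0.01, reject H₀.

z = 3.064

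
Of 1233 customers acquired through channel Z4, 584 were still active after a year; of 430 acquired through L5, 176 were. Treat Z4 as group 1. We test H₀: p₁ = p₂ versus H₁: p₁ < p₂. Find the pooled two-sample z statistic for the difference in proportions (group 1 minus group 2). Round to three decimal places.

p̂₁ = 584/1233 ≈ 0.47364, p̂₂ = 176/430 ≈ 0.40930.
Pooled p̂ = (584+176)/(1233+430) = 760/1663 = 0.45701.
SE = √(p̂(1−p̂)(1/n₁+1/n₂)) = √(0.45701·0.54299·0.00313661) = √(0.000778355) = 0.02790.
z = (0.47364 − 0.40930)/0.02790 = 0.06434/0.02790 = 2.306.
p-value = P(Z < 2.306) ≈ 0.9894.

z = 2.306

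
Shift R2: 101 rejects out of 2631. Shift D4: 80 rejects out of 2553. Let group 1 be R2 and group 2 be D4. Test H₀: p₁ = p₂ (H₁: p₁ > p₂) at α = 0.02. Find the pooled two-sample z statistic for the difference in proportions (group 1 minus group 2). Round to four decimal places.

z = 1.3830

p̂₁ = 101/2631 ≈ 0.0383884, p̂₂ = 80/2553 ≈ 0.0313357.
Pooled p̂ = (101+80)/(2631+2553) = 181/5184 = 0.0349151.
SE = √(p̂(1−p̂)(1/n₁+1/n₂)) = √(0.0349151·0.9650849·0.00077178) = √(2.60059e-05) = 0.0050996.
z = (0.0383884 − 0.0313357)/0.0050996 = 0.0070527/0.0050996 = 1.3830.
p-value = P(Z > 1.383) ≈ 0.0833; since p > α = 0.02, fail to reject H₀.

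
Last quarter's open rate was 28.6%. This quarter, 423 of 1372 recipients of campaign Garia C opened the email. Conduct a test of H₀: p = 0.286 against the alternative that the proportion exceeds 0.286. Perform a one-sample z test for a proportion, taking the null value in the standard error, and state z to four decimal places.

p̂ = 423/1372 = 0.308309.
Standard error under H₀: √(0.286×0.714/1372) = 0.012200.
z = (0.308309 − 0.286)/0.012200 = 0.022309/0.012200 = 1.8286.

z = 1.8286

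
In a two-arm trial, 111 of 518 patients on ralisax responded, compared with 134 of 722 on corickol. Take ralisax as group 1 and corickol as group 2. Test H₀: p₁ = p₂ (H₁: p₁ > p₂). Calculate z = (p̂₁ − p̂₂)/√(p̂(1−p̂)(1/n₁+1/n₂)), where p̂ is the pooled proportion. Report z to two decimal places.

z = 1.25

p̂₁ = 111/518 = 0.2143, p̂₂ = 134/722 = 0.1856.
Pooled p̂ = (111+134)/(518+722) = 245/1240 = 0.1976.
SE = √(p̂(1−p̂)(1/n₁+1/n₂)) = √(0.1976·0.8024·0.00331554) = √(0.000525655) = 0.0229.
z = (0.2143 − 0.1856)/0.0229 = 0.0287/0.0229 = 1.25.
p-value = P(Z > 1.251) ≈ 0.1054.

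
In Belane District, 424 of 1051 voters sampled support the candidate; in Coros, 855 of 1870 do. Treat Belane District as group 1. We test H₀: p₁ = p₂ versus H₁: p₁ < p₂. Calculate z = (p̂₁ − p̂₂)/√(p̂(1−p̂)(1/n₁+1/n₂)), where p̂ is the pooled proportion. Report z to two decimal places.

z = -2.81

p̂₁ = 424/1051 ≈ 0.40343, p̂₂ = 855/1870 ≈ 0.45722.
Pooled p̂ = (424+855)/(1051+1870) = 1279/2921 = 0.43786.
SE = √(p̂(1−p̂)(1/n₁+1/n₂)) = √(0.43786·0.56214·0.00148623) = √(0.00036582) = 0.01913.
z = (0.40343 − 0.45722)/0.01913 = -0.05379/0.01913 = -2.81.
p-value = P(Z < -2.813) ≈ 0.0025.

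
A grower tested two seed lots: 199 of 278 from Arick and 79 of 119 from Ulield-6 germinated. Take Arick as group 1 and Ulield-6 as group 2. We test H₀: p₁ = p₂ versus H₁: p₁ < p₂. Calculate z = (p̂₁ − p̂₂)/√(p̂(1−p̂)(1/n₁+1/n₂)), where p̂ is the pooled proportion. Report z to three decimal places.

p̂₁ = 199/278 ≈ 0.71583, p̂₂ = 79/119 ≈ 0.66387.
Pooled p̂ = (199+79)/(278+119) = 278/397 = 0.70025.
SE = √(0.209899 × 0.0120005) = 0.05019.
z = (0.71583 − 0.66387)/0.05019 = 0.05196/0.05019 = 1.035.

z = 1.035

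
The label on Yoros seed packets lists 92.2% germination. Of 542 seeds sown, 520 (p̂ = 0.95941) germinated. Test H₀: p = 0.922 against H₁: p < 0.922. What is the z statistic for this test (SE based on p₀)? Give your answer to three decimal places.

p̂ = 520/542 = 0.959410.
Under H₀, SE = √(0.922·0.078/542) = √(0.000132686) = 0.011519.
z = (0.959410 − 0.922)/0.011519 = 0.037410/0.011519 = 3.248.

z = 3.248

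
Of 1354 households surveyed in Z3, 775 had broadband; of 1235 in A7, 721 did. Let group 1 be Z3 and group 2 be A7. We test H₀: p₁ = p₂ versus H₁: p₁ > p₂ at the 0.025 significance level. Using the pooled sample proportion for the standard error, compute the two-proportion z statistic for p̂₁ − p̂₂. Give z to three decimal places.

p̂₁ = 775/1354 ≈ 0.57238, p̂₂ = 721/1235 ≈ 0.58381.
Pooled p̂ = (775+721)/(1354+1235) = 1496/2589 = 0.57783.
SE = √(p̂(1−p̂)(1/n₁+1/n₂)) = √(0.57783·0.42217·0.00154827) = √(0.000377689) = 0.01943.
z = (0.57238 − 0.58381)/0.01943 = -0.01143/0.01943 = -0.588.
p-value = P(Z > -0.588) ≈ 0.7217, so at α = 0.025 we fail to reject H₀.

z = -0.588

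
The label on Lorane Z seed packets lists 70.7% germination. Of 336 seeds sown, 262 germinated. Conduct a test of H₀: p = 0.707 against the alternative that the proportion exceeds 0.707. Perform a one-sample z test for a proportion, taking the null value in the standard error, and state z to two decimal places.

z = 2.93

p̂ = 262/336 ≈ 0.77976.
Under H₀, SE = √(0.707·0.293/336) = √(0.000616521) = 0.02483.
z = (0.77976 − 0.707)/0.02483 = 0.07276/0.02483 = 2.93.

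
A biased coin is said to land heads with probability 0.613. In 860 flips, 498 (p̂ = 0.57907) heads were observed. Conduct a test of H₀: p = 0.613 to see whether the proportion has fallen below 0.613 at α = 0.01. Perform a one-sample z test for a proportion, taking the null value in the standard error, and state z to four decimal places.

z = -2.0429

p̂ = 498/860 = 0.579070.
Under H₀, SE = √(0.613·0.387/860) = √(0.00027585) = 0.016609.
z = (0.579070 − 0.613)/0.016609 = -0.033930/0.016609 = -2.0429.
p-value = P(Z < -2.043) ≈ 0.0205, so at α = 0.01 we fail to reject H₀.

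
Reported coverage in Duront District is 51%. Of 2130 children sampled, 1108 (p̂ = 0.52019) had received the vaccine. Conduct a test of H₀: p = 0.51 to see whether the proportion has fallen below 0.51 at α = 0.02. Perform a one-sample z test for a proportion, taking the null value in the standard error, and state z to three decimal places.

z = 0.941

p̂ = 1108/2130 = 0.52019.
Standard error under H₀: √(0.51×0.49/2130) = 0.01083.
z = (0.52019 − 0.51)/0.01083 = 0.01019/0.01083 = 0.941.
p-value = P(Z < 0.941) ≈ 0.8265; since p > α = 0.02, fail to reject H₀.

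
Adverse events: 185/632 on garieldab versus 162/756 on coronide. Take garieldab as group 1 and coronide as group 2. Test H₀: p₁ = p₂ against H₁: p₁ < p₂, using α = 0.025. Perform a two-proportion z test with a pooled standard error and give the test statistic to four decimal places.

z = 3.3608

p̂₁ = 185/632 = 0.2927215, p̂₂ = 162/756 = 0.2142857.
Pooled p̂ = (185+162)/(632+756) = 347/1388 = 0.2500000.
SE = √(0.1875 × 0.00290503) = 0.0233387.
z = (0.2927215 − 0.2142857)/0.0233387 = 0.0784358/0.0233387 = 3.3608.
p-value = P(Z < 3.361) ≈ 0.9996, so at α = 0.025 we fail to reject H₀.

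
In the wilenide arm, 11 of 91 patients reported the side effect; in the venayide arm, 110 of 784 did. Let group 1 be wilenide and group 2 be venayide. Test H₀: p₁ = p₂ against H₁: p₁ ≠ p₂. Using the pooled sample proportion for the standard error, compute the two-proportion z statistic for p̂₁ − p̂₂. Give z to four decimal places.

z = -0.5082

p̂₁ = 11/91 ≈ 0.120879, p̂₂ = 110/784 ≈ 0.140306.
Pooled p̂ = (11+110)/(91+784) = 121/875 = 0.138286.
SE = √(p̂(1−p̂)(1/n₁+1/n₂)) = √(0.138286·0.861714·0.0122645) = √(0.00146147) = 0.038229.
z = (0.120879 − 0.140306)/0.038229 = -0.019427/0.038229 = -0.5082.
p-value = 2·P(Z > 0.508) ≈ 0.6113.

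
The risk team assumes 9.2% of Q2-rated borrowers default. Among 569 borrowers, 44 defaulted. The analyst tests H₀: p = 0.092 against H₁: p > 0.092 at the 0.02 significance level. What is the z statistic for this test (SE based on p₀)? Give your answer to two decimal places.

z = -1.21

p̂ = 44/569 ≈ 0.0773.
SE = √(p₀(1−p₀)/n) = √(0.083536/569) = 0.0121.
z = (0.0773 − 0.092)/0.0121 = -0.0147/0.0121 = -1.21.
p-value = P(Z > -1.211) ≈ 0.8870. With α = 0.02, fail to reject H₀.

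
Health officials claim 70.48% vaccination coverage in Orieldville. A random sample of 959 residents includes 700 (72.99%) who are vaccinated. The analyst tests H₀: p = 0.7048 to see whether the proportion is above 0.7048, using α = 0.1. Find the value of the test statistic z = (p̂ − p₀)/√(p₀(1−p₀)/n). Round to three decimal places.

p̂ = 700/959 = 0.72993.
Under H₀, SE = √(0.7048·0.2952/959) = √(0.000216952) = 0.01473.
z = (0.72993 − 0.7048)/0.01473 = 0.02513/0.01473 = 1.706.
p-value = P(Z > 1.706) ≈ 0.0440; since p < α = 0.1, reject H₀.

z = 1.706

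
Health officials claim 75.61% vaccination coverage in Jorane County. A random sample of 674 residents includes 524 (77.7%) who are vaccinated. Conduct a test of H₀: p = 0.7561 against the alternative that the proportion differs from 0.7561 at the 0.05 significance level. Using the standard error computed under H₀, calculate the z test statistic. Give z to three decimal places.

p̂ = 524/674 = 0.77745.
Standard error under H₀: √(0.7561×0.2439/674) = 0.01654.
z = (0.77745 − 0.7561)/0.01654 = 0.02135/0.01654 = 1.291.
p-value = 2·P(Z > 1.291) ≈ 0.1968. With α = 0.05, fail to reject H₀.

z = 1.291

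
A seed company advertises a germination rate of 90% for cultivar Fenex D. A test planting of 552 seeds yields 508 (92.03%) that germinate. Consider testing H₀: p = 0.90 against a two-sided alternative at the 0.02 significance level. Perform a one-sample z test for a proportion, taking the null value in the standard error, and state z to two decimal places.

p̂ = 508/552 = 0.9203.
SE = √(p₀(1−p₀)/n) = √(0.09/552) = 0.0128.
z = (0.9203 − 0.9)/0.0128 = 0.0203/0.0128 = 1.59.
p-value = 2·P(Z > 1.589) ≈ 0.1121, so at α = 0.02 we fail to reject H₀.

z = 1.59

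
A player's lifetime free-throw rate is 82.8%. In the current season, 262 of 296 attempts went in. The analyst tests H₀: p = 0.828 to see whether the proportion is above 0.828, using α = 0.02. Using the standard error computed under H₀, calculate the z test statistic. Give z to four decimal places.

p̂ = 262/296 = 0.8851351.
SE = √(p₀(1−p₀)/n) = √(0.14242/296) = 0.0219348.
z = (0.8851351 − 0.828)/0.0219348 = 0.0571351/0.0219348 = 2.6048.
p-value = P(Z > 2.605) ≈ 0.0046; since p < α = 0.02, reject H₀.

z = 2.6048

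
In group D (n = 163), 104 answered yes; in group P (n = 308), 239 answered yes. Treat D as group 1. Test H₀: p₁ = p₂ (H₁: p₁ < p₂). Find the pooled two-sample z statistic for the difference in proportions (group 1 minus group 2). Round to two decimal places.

p̂₁ = 104/163 ≈ 0.6380, p̂₂ = 239/308 ≈ 0.7760.
Pooled p̂ = (104+239)/(163+308) = 343/471 = 0.7282.
SE = √(p̂(1−p̂)(1/n₁+1/n₂)) = √(0.7282·0.2718·0.00938172) = √(0.00185671) = 0.0431.
z = (0.6380 − 0.7760)/0.0431 = -0.1380/0.0431 = -3.20.
p-value = P(Z < -3.201) ≈ 0.0007.

z = -3.20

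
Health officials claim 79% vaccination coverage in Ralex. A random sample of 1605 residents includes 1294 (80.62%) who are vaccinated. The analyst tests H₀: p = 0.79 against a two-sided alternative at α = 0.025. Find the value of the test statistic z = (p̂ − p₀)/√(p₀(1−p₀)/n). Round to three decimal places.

z = 1.596

p̂ = 1294/1605 = 0.80623.
Standard error under H₀: √(0.79×0.21/1605) = 0.01017.
z = (0.80623 − 0.79)/0.01017 = 0.01623/0.01017 = 1.596.
p-value = 2·P(Z > 1.596) ≈ 0.1104; since p > α = 0.025, fail to reject H₀.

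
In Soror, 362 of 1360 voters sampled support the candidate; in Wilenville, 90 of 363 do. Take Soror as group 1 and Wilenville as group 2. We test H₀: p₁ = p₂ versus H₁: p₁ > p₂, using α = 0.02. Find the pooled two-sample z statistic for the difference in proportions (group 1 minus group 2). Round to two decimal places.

z = 0.70

p̂₁ = 362/1360 = 0.2662, p̂₂ = 90/363 = 0.2479.
Pooled p̂ = (362+90)/(1360+363) = 452/1723 = 0.2623.
SE = √(p̂(1−p̂)(1/n₁+1/n₂)) = √(0.2623·0.7377·0.00349012) = √(0.000675388) = 0.0260.
z = (0.2662 − 0.2479)/0.0260 = 0.0183/0.0260 = 0.70.
p-value = P(Z > 0.702) ≈ 0.2414, so at α = 0.02 we fail to reject H₀.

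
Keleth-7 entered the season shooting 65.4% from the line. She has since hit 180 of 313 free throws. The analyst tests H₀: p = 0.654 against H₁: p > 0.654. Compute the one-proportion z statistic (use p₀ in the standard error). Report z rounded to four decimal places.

z = -2.9352

p̂ = 180/313 = 0.5750799.
SE = √(p₀(1−p₀)/n) = √(0.22628/313) = 0.0268878.
z = (0.5750799 − 0.654)/0.0268878 = -0.0789201/0.0268878 = -2.9352.
p-value = P(Z > -2.935) ≈ 0.9983.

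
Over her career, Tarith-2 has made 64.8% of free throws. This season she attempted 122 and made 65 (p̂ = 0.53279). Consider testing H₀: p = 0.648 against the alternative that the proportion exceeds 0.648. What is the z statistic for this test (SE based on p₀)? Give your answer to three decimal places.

p̂ = 65/122 = 0.532787.
SE = √(p₀(1−p₀)/n) = √(0.2281/122) = 0.043239.
z = (0.532787 − 0.648)/0.043239 = -0.115213/0.043239 = -2.665.

z = -2.665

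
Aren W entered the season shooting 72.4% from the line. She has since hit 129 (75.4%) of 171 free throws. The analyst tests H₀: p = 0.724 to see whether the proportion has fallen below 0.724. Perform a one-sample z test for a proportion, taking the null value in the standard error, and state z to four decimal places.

z = 0.8889

p̂ = 129/171 ≈ 0.754386.
Standard error under H₀: √(0.724×0.276/171) = 0.034184.
z = (0.754386 − 0.724)/0.034184 = 0.030386/0.034184 = 0.8889.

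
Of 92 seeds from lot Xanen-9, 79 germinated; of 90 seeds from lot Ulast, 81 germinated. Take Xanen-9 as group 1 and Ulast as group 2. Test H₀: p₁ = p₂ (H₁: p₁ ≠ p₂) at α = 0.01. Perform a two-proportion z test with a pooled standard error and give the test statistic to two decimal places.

p̂₁ = 79/92 = 0.85870, p̂₂ = 81/90 = 0.90000.
Pooled p̂ = (79+81)/(92+90) = 160/182 = 0.87912.
SE = √(0.106267 × 0.0219807) = 0.04833.
z = (0.85870 − 0.90000)/0.04833 = -0.04130/0.04833 = -0.85.
Two-sided p-value ≈ 2·Φ(−0.855) = 0.3928, so at α = 0.01 we fail to reject H₀.

z = -0.85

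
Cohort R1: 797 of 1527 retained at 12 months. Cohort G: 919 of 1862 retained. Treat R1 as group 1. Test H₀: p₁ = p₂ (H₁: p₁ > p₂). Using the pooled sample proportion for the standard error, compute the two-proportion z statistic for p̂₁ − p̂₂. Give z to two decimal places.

p̂₁ = 797/1527 ≈ 0.5219, p̂₂ = 919/1862 ≈ 0.4936.
Pooled p̂ = (797+919)/(1527+1862) = 1716/3389 = 0.5063.
SE = √(p̂(1−p̂)(1/n₁+1/n₂)) = √(0.5063·0.4937·0.00119194) = √(0.000297936) = 0.0173.
z = (0.5219 − 0.4936)/0.0173 = 0.0283/0.0173 = 1.64.
p-value = P(Z > 1.644) ≈ 0.0501.

z = 1.64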